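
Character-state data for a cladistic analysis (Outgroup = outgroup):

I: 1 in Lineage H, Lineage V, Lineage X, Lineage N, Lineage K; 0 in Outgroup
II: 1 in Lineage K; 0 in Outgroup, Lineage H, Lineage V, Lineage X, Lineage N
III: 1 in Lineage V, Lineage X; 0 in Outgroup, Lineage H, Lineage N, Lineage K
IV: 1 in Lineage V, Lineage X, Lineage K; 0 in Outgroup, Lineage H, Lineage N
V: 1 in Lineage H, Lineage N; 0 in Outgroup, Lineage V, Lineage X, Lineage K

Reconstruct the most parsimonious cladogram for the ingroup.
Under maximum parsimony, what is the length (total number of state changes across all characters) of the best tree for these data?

5

The outgroup has state '0' for every character, so '1' is the derived state throughout.
All ingroup taxa share the derived state '1' for I; it defines the ingroup but does not resolve relationships within it.
II: derived state '1' in Lineage K only — an autapomorphy, so it tells us nothing about relationships among taxa.
III: derived state '1' in Lineage V and Lineage X only — synapomorphy for {Lineage V, Lineage X}.
Only Lineage K, Lineage V, and Lineage X show the derived state '1' for IV, supporting them as a clade.
Only Lineage H and Lineage N show the derived state '1' for V, supporting them as a clade.
Most parsimonious ingroup topology: ((Lineage H,Lineage N),((Lineage V,Lineage X),Lineage K)).
Changes per character on this tree: I: 1; II: 1; III: 1; IV: 1; V: 1.
Total = 5.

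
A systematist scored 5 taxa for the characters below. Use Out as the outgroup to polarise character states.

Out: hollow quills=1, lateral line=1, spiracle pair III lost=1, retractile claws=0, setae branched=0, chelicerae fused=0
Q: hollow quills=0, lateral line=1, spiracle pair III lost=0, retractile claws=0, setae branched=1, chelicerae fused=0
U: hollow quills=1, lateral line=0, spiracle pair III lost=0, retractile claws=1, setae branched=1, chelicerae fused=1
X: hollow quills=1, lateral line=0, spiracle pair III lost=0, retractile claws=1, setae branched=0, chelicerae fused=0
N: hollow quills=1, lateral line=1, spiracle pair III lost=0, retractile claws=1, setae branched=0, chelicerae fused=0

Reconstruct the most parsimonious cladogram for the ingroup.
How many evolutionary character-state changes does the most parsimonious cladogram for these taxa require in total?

Character polarity is set by the outgroup: the derived state is whichever differs from the outgroup's state, so for hollow quills, lateral line, spiracle pair III lost the derived state is '0', and for the remaining characters it is '1'.
hollow quills: derived state '0' in Q only — an autapomorphy, so it tells us nothing about relationships among taxa.
lateral line: derived state '0' in U and X only — synapomorphy for {U, X}.
All ingroup taxa share the derived state '0' for spiracle pair III lost; it defines the ingroup but does not resolve relationships within it.
retractile claws (derived state '1') is shared by N, U, and X — a synapomorphy uniting that clade.
setae branched (state '1') occurs in Q and U but conflicts with the nesting implied by the other characters — most parsimoniously interpreted as homoplasy.
chelicerae fused: derived state '1' in U only — an autapomorphy, so it tells us nothing about relationships among taxa.
Most parsimonious ingroup topology: (Q,((U,X),N)).
Changes per character on this tree: hollow quills: 1; lateral line: 1; spiracle pair III lost: 1; retractile claws: 1; setae branched: 2; chelicerae fused: 1.
Total = 7.

7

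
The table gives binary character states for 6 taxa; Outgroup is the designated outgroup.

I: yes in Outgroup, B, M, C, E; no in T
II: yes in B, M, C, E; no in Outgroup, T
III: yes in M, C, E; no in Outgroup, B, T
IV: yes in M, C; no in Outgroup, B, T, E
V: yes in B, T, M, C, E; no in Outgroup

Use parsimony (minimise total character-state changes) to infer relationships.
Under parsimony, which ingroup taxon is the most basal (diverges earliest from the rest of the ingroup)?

T

Character polarity is set by the outgroup: the derived state is whichever differs from the outgroup's state, so for I the derived state is 'no', and for the remaining characters it is 'yes'.
I: derived state 'no' in T only — an autapomorphy, so it tells us nothing about relationships among taxa.
II (derived state 'yes') is shared by B, C, E, and M — a synapomorphy uniting that clade.
III (derived state 'yes') is shared by C, E, and M — a synapomorphy uniting that clade.
IV (derived state 'yes') is shared by C and M — a synapomorphy uniting that clade.
V (derived state 'yes') is shared by all ingroup taxa — unites the whole ingroup.
Most parsimonious ingroup topology: ((B,((M,C),E)),T).
T is sister to the clade containing all other ingroup taxa, so it is the earliest-diverging (most basal) ingroup lineage.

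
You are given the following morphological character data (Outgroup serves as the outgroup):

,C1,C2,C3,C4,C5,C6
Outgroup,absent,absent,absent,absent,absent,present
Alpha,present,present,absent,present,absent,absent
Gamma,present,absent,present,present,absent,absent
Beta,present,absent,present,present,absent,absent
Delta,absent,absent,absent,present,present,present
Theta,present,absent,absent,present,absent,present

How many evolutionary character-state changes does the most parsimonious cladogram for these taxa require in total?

6

Character polarity is set by the outgroup: the derived state is whichever differs from the outgroup's state, so for C6 the derived state is 'absent', and for the remaining characters it is 'present'.
Only Alpha, Beta, Gamma, and Theta show the derived state 'present' for C1, supporting them as a clade.
C2 (derived state 'present') is unique to Alpha (autapomorphy; uninformative for grouping).
C3: derived state 'present' in Beta and Gamma only — synapomorphy for {Beta, Gamma}.
C4 (derived state 'present') is shared by all ingroup taxa — unites the whole ingroup.
C5: derived state 'present' in Delta only — an autapomorphy, so it tells us nothing about relationships among taxa.
C6: derived state 'absent' in Alpha, Beta, and Gamma only — synapomorphy for {Alpha, Beta, Gamma}.
Most parsimonious ingroup topology: (((Alpha,(Gamma,Beta)),Theta),Delta).
Changes per character on this tree: C1: 1; C2: 1; C3: 1; C4: 1; C5: 1; C6: 1.
Total = 6.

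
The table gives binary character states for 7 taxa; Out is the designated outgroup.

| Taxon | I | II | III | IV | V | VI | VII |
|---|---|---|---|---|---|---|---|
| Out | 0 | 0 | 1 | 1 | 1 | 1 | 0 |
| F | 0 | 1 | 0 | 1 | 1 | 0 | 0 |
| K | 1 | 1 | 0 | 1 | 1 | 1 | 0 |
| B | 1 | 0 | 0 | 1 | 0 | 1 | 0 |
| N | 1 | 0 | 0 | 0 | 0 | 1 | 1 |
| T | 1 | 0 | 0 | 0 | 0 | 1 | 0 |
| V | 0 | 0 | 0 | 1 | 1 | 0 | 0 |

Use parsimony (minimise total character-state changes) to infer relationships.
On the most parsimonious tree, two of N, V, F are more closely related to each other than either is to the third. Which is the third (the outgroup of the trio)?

Character polarity is set by the outgroup: the derived state is whichever differs from the outgroup's state, so for III, IV, V, VI the derived state is '0', and for the remaining characters it is '1'.
Only B, K, N, and T show the derived state '1' for I, supporting them as a clade.
II (state '1') occurs in F and K but conflicts with the nesting implied by the other characters — most parsimoniously interpreted as homoplasy.
III (derived state '0') is shared by all ingroup taxa — unites the whole ingroup.
IV: derived state '0' in N and T only — synapomorphy for {N, T}.
Only B, N, and T show the derived state '0' for V, supporting them as a clade.
VI: derived state '0' in F and V only — synapomorphy for {F, V}.
VII: derived state '1' in N only — an autapomorphy, so it tells us nothing about relationships among taxa.
Most parsimonious ingroup topology: ((F,V),(K,(B,(N,T)))).
V and F share a more recent common ancestor with each other than either does with N, so N is the least closely related of the three.

N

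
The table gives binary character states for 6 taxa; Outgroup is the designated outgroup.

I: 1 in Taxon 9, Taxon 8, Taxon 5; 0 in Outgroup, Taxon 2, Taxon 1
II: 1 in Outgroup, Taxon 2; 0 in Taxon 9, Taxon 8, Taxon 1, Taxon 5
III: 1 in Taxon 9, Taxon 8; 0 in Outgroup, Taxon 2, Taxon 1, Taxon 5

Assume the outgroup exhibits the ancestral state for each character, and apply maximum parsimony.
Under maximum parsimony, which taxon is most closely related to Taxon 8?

Character polarity is set by the outgroup: the derived state is whichever differs from the outgroup's state, so for II the derived state is '0', and for the remaining characters it is '1'.
I: derived state '1' in Taxon 5, Taxon 8, and Taxon 9 only — synapomorphy for {Taxon 5, Taxon 8, Taxon 9}.
Only Taxon 1, Taxon 5, Taxon 8, and Taxon 9 show the derived state '0' for II, supporting them as a clade.
III: derived state '1' in Taxon 8 and Taxon 9 only — synapomorphy for {Taxon 8, Taxon 9}.
Most parsimonious ingroup topology: ((((Taxon 9,Taxon 8),Taxon 5),Taxon 1),Taxon 2).
Taxon 8 and Taxon 9 form a cherry on this tree, so they are sister taxa.

Taxon 9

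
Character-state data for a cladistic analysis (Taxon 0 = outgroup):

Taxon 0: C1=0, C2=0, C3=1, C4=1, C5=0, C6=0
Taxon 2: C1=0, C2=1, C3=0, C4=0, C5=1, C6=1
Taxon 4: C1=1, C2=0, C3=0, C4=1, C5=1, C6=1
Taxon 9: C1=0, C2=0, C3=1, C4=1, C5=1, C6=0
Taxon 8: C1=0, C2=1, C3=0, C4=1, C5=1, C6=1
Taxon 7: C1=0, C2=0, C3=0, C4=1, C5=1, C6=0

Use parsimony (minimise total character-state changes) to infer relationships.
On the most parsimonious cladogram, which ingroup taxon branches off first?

Taxon 9

Character polarity is set by the outgroup: the derived state is whichever differs from the outgroup's state, so for C3, C4 the derived state is '0', and for the remaining characters it is '1'.
C1: derived state '1' in Taxon 4 only — an autapomorphy, so it tells us nothing about relationships among taxa.
Only Taxon 2 and Taxon 8 show the derived state '1' for C2, supporting them as a clade.
Only Taxon 2, Taxon 4, Taxon 7, and Taxon 8 show the derived state '0' for C3, supporting them as a clade.
C4 (derived state '0') is unique to Taxon 2 (autapomorphy; uninformative for grouping).
C5 (derived state '1') is shared by all ingroup taxa — unites the whole ingroup.
C6: derived state '1' in Taxon 2, Taxon 4, and Taxon 8 only — synapomorphy for {Taxon 2, Taxon 4, Taxon 8}.
Most parsimonious ingroup topology: ((((Taxon 2,Taxon 8),Taxon 4),Taxon 7),Taxon 9).
Taxon 9 is sister to the clade containing all other ingroup taxa, so it is the earliest-diverging (most basal) ingroup lineage.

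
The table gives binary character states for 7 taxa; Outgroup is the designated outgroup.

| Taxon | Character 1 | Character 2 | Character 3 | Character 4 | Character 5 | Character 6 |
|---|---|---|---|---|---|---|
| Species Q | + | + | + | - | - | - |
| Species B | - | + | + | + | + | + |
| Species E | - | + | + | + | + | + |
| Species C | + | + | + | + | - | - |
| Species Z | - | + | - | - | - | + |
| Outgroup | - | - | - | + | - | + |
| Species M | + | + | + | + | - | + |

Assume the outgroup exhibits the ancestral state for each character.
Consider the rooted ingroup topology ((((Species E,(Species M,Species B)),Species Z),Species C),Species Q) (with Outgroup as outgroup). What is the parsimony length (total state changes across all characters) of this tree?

12

Map each character onto ((((Species E,(Species M,Species B)),Species Z),Species C),Species Q) (rooted by Outgroup) and count the minimum state changes it requires (Fitch parsimony):
Character 1: 3; Character 2: 1; Character 3: 2; Character 4: 2; Character 5: 2; Character 6: 2.
Total tree length = 12.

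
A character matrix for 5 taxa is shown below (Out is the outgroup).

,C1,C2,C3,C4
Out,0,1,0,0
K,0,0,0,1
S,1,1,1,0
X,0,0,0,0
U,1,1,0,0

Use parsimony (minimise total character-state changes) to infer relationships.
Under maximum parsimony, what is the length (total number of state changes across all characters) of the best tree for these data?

4

Character polarity is set by the outgroup: the derived state is whichever differs from the outgroup's state, so for C2 the derived state is '0', and for the remaining characters it is '1'.
Only S and U show the derived state '1' for C1, supporting them as a clade.
Only K and X show the derived state '0' for C2, supporting them as a clade.
C3: derived state '1' in S only — an autapomorphy, so it tells us nothing about relationships among taxa.
C4 (derived state '1') is unique to K (autapomorphy; uninformative for grouping).
Most parsimonious ingroup topology: ((K,X),(S,U)).
Changes per character on this tree: C1: 1; C2: 1; C3: 1; C4: 1.
Total = 4.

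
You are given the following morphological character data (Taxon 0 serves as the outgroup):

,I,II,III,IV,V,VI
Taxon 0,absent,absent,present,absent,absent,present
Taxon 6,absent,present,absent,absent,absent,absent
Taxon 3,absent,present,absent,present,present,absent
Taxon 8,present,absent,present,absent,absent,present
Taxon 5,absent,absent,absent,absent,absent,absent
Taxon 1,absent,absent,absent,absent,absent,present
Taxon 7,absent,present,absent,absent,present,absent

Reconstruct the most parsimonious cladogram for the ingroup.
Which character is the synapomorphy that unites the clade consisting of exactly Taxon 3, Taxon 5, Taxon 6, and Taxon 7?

Character polarity is set by the outgroup: the derived state is whichever differs from the outgroup's state, so for III, VI the derived state is 'absent', and for the remaining characters it is 'present'.
I: derived state 'present' in Taxon 8 only — an autapomorphy, so it tells us nothing about relationships among taxa.
Only Taxon 3, Taxon 6, and Taxon 7 show the derived state 'present' for II, supporting them as a clade.
Only Taxon 1, Taxon 3, Taxon 5, Taxon 6, and Taxon 7 show the derived state 'absent' for III, supporting them as a clade.
IV: derived state 'present' in Taxon 3 only — an autapomorphy, so it tells us nothing about relationships among taxa.
Only Taxon 3 and Taxon 7 show the derived state 'present' for V, supporting them as a clade.
VI: derived state 'absent' in Taxon 3, Taxon 5, Taxon 6, and Taxon 7 only — synapomorphy for {Taxon 3, Taxon 5, Taxon 6, Taxon 7}.
Most parsimonious ingroup topology: ((((Taxon 6,(Taxon 3,Taxon 7)),Taxon 5),Taxon 1),Taxon 8).
The clade {Taxon 3, Taxon 5, Taxon 6, Taxon 7} is supported by VI: its derived state 'absent' occurs in exactly those taxa and in no other taxon (including the outgroup).

VI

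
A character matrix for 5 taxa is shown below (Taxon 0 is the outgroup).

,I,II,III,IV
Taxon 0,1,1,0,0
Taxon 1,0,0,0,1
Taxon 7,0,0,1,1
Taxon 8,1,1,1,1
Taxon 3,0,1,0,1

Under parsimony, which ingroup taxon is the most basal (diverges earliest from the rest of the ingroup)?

Taxon 8

Character polarity is set by the outgroup: the derived state is whichever differs from the outgroup's state, so for I, II the derived state is '0', and for the remaining characters it is '1'.
I: derived state '0' in Taxon 1, Taxon 3, and Taxon 7 only — synapomorphy for {Taxon 1, Taxon 3, Taxon 7}.
Only Taxon 1 and Taxon 7 show the derived state '0' for II, supporting them as a clade.
III groups Taxon 7 and Taxon 8, which is incompatible with the clades supported by the remaining characters; treating it as convergent (homoplasy) costs fewer steps than any alternative tree.
IV (derived state '1') is shared by all ingroup taxa — unites the whole ingroup.
Most parsimonious ingroup topology: (((Taxon 1,Taxon 7),Taxon 3),Taxon 8).
Taxon 8 is sister to the clade containing all other ingroup taxa, so it is the earliest-diverging (most basal) ingroup lineage.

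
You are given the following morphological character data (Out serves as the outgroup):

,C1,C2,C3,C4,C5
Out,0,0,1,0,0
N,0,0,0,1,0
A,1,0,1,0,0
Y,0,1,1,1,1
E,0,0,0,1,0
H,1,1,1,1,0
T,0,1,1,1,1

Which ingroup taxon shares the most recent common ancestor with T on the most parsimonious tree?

Character polarity is set by the outgroup: the derived state is whichever differs from the outgroup's state, so for C3 the derived state is '0', and for the remaining characters it is '1'.
C1 groups A and H, which is incompatible with the clades supported by the remaining characters; treating it as convergent (homoplasy) costs fewer steps than any alternative tree.
Only H, T, and Y show the derived state '1' for C2, supporting them as a clade.
Only E and N show the derived state '0' for C3, supporting them as a clade.
Only E, H, N, T, and Y show the derived state '1' for C4, supporting them as a clade.
C5 (derived state '1') is shared by T and Y — a synapomorphy uniting that clade.
Most parsimonious ingroup topology: (((N,E),((Y,T),H)),A).
T and Y form a cherry on this tree, so they are sister taxa.

Y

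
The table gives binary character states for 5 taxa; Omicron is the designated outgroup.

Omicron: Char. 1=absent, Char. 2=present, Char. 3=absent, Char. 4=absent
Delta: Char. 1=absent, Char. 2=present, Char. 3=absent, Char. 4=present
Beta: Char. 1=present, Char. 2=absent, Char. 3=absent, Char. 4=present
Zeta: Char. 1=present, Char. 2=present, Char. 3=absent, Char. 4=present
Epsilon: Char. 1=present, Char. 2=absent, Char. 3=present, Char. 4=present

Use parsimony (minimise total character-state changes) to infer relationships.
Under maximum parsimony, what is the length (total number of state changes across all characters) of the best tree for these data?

Character polarity is set by the outgroup: the derived state is whichever differs from the outgroup's state, so for Char. 2 the derived state is 'absent', and for the remaining characters it is 'present'.
Char. 1: derived state 'present' in Beta, Epsilon, and Zeta only — synapomorphy for {Beta, Epsilon, Zeta}.
Char. 2: derived state 'absent' in Beta and Epsilon only — synapomorphy for {Beta, Epsilon}.
Char. 3: derived state 'present' in Epsilon only — an autapomorphy, so it tells us nothing about relationships among taxa.
Char. 4 (derived state 'present') is shared by all ingroup taxa — unites the whole ingroup.
Most parsimonious ingroup topology: ((Zeta,(Epsilon,Beta)),Delta).
Changes per character on this tree: Char. 1: 1; Char. 2: 1; Char. 3: 1; Char. 4: 1.
Total = 4.

4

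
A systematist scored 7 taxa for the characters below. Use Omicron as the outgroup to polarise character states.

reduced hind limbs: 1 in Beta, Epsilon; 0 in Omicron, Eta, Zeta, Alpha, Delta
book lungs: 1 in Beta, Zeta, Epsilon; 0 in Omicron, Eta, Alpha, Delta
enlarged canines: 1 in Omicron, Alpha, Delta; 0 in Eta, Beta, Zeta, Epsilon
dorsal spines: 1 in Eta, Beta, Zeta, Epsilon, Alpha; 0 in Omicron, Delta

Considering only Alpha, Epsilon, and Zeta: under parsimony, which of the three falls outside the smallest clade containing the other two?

Character polarity is set by the outgroup: the derived state is whichever differs from the outgroup's state, so for enlarged canines the derived state is '0', and for the remaining characters it is '1'.
reduced hind limbs: derived state '1' in Beta and Epsilon only — synapomorphy for {Beta, Epsilon}.
Only Beta, Epsilon, and Zeta show the derived state '1' for book lungs, supporting them as a clade.
enlarged canines: derived state '0' in Beta, Epsilon, Eta, and Zeta only — synapomorphy for {Beta, Epsilon, Eta, Zeta}.
dorsal spines (derived state '1') is shared by Alpha, Beta, Epsilon, Eta, and Zeta — a synapomorphy uniting that clade.
Most parsimonious ingroup topology: (((Eta,((Beta,Epsilon),Zeta)),Alpha),Delta).
Zeta and Epsilon share a more recent common ancestor with each other than either does with Alpha, so Alpha is the least closely related of the three.

Alpha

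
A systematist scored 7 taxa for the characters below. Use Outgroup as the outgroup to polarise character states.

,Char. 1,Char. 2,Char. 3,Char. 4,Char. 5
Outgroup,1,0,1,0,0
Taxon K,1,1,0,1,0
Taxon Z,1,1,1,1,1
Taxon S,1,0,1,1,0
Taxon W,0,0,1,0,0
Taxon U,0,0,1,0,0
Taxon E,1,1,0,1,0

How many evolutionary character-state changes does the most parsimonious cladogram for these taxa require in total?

5

Character polarity is set by the outgroup: the derived state is whichever differs from the outgroup's state, so for Char. 1, Char. 3 the derived state is '0', and for the remaining characters it is '1'.
Char. 1: derived state '0' in Taxon U and Taxon W only — synapomorphy for {Taxon U, Taxon W}.
Only Taxon E, Taxon K, and Taxon Z show the derived state '1' for Char. 2, supporting them as a clade.
Char. 3 (derived state '0') is shared by Taxon E and Taxon K — a synapomorphy uniting that clade.
Char. 4 (derived state '1') is shared by Taxon E, Taxon K, Taxon S, and Taxon Z — a synapomorphy uniting that clade.
Char. 5 (derived state '1') is unique to Taxon Z (autapomorphy; uninformative for grouping).
Most parsimonious ingroup topology: ((((Taxon K,Taxon E),Taxon Z),Taxon S),(Taxon W,Taxon U)).
Changes per character on this tree: Char. 1: 1; Char. 2: 1; Char. 3: 1; Char. 4: 1; Char. 5: 1.
Total = 5.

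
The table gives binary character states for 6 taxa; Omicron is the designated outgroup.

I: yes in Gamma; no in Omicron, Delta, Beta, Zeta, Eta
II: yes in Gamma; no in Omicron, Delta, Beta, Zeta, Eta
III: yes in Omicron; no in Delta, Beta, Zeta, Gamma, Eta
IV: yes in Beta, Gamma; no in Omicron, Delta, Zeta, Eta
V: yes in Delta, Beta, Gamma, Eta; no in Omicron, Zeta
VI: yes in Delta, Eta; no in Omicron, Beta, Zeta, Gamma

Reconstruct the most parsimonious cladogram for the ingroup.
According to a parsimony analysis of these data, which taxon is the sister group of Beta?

Character polarity is set by the outgroup: the derived state is whichever differs from the outgroup's state, so for III the derived state is 'no', and for the remaining characters it is 'yes'.
I: derived state 'yes' in Gamma only — an autapomorphy, so it tells us nothing about relationships among taxa.
II: derived state 'yes' in Gamma only — an autapomorphy, so it tells us nothing about relationships among taxa.
All ingroup taxa share the derived state 'no' for III; it defines the ingroup but does not resolve relationships within it.
IV: derived state 'yes' in Beta and Gamma only — synapomorphy for {Beta, Gamma}.
V (derived state 'yes') is shared by Beta, Delta, Eta, and Gamma — a synapomorphy uniting that clade.
VI (derived state 'yes') is shared by Delta and Eta — a synapomorphy uniting that clade.
Most parsimonious ingroup topology: (((Delta,Eta),(Beta,Gamma)),Zeta).
Beta and Gamma form a cherry on this tree, so they are sister taxa.

Gamma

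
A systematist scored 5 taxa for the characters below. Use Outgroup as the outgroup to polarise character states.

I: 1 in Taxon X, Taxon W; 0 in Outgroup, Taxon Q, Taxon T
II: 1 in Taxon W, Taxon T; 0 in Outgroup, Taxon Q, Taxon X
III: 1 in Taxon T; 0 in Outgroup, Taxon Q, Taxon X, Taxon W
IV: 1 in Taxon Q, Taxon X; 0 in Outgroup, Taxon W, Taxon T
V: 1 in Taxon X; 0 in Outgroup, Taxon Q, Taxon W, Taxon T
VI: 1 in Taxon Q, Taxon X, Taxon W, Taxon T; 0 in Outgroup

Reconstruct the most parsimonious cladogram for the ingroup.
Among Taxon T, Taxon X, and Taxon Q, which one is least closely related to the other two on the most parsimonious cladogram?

The outgroup has state '0' for every character, so '1' is the derived state throughout.
I (state '1') occurs in Taxon W and Taxon X but conflicts with the nesting implied by the other characters — most parsimoniously interpreted as homoplasy.
II (derived state '1') is shared by Taxon T and Taxon W — a synapomorphy uniting that clade.
III: derived state '1' in Taxon T only — an autapomorphy, so it tells us nothing about relationships among taxa.
IV: derived state '1' in Taxon Q and Taxon X only — synapomorphy for {Taxon Q, Taxon X}.
V: derived state '1' in Taxon X only — an autapomorphy, so it tells us nothing about relationships among taxa.
VI (derived state '1') is shared by all ingroup taxa — unites the whole ingroup.
Most parsimonious ingroup topology: ((Taxon Q,Taxon X),(Taxon W,Taxon T)).
Taxon X and Taxon Q share a more recent common ancestor with each other than either does with Taxon T, so Taxon T is the least closely related of the three.

Taxon T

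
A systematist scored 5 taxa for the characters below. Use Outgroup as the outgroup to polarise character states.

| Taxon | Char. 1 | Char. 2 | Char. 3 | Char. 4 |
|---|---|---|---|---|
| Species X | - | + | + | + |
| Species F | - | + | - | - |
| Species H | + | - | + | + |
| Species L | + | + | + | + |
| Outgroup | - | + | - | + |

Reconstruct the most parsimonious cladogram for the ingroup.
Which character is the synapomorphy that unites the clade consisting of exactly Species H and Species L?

Character polarity is set by the outgroup: the derived state is whichever differs from the outgroup's state, so for Char. 2, Char. 4 the derived state is '-', and for the remaining characters it is '+'.
Char. 1: derived state '+' in Species H and Species L only — synapomorphy for {Species H, Species L}.
Char. 2 (derived state '-') is unique to Species H (autapomorphy; uninformative for grouping).
Only Species H, Species L, and Species X show the derived state '+' for Char. 3, supporting them as a clade.
Char. 4 (derived state '-') is unique to Species F (autapomorphy; uninformative for grouping).
Most parsimonious ingroup topology: (Species F,((Species H,Species L),Species X)).
The clade {Species H, Species L} is supported by Char. 1: its derived state '+' occurs in exactly those taxa and in no other taxon (including the outgroup).

Char. 1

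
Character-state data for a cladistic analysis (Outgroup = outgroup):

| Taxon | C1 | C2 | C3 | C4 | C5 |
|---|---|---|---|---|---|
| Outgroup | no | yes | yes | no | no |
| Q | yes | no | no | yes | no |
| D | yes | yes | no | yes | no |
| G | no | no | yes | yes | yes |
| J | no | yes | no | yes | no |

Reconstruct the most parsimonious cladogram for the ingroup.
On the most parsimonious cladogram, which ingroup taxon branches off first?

G

Character polarity is set by the outgroup: the derived state is whichever differs from the outgroup's state, so for C2, C3 the derived state is 'no', and for the remaining characters it is 'yes'.
Only D and Q show the derived state 'yes' for C1, supporting them as a clade.
C2 groups G and Q, which is incompatible with the clades supported by the remaining characters; treating it as convergent (homoplasy) costs fewer steps than any alternative tree.
Only D, J, and Q show the derived state 'no' for C3, supporting them as a clade.
All ingroup taxa share the derived state 'yes' for C4; it defines the ingroup but does not resolve relationships within it.
C5: derived state 'yes' in G only — an autapomorphy, so it tells us nothing about relationships among taxa.
Most parsimonious ingroup topology: (((Q,D),J),G).
G is sister to the clade containing all other ingroup taxa, so it is the earliest-diverging (most basal) ingroup lineage.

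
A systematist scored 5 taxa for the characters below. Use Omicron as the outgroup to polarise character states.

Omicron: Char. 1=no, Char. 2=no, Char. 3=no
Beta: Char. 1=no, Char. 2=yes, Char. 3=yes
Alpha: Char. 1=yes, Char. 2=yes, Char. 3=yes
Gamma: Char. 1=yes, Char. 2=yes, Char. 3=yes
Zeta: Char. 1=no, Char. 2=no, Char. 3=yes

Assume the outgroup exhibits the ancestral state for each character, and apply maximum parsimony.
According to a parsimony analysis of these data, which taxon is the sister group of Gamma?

Alpha

The outgroup has state 'no' for every character, so 'yes' is the derived state throughout.
Only Alpha and Gamma show the derived state 'yes' for Char. 1, supporting them as a clade.
Char. 2 (derived state 'yes') is shared by Alpha, Beta, and Gamma — a synapomorphy uniting that clade.
All ingroup taxa share the derived state 'yes' for Char. 3; it defines the ingroup but does not resolve relationships within it.
Most parsimonious ingroup topology: ((Beta,(Alpha,Gamma)),Zeta).
Gamma and Alpha form a cherry on this tree, so they are sister taxa.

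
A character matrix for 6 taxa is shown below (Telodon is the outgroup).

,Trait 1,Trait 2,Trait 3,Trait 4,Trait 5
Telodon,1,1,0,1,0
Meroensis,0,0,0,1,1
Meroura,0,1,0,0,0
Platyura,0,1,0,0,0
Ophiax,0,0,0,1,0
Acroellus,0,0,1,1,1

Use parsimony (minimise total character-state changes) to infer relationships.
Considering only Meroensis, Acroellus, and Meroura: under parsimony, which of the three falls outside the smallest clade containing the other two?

Character polarity is set by the outgroup: the derived state is whichever differs from the outgroup's state, so for Trait 1, Trait 2, Trait 4 the derived state is '0', and for the remaining characters it is '1'.
All ingroup taxa share the derived state '0' for Trait 1; it defines the ingroup but does not resolve relationships within it.
Trait 2 (derived state '0') is shared by Acroellus, Meroensis, and Ophiax — a synapomorphy uniting that clade.
Trait 3: derived state '1' in Acroellus only — an autapomorphy, so it tells us nothing about relationships among taxa.
Trait 4: derived state '0' in Meroura and Platyura only — synapomorphy for {Meroura, Platyura}.
Only Acroellus and Meroensis show the derived state '1' for Trait 5, supporting them as a clade.
Most parsimonious ingroup topology: (((Meroensis,Acroellus),Ophiax),(Meroura,Platyura)).
Meroensis and Acroellus share a more recent common ancestor with each other than either does with Meroura, so Meroura is the least closely related of the three.

Meroura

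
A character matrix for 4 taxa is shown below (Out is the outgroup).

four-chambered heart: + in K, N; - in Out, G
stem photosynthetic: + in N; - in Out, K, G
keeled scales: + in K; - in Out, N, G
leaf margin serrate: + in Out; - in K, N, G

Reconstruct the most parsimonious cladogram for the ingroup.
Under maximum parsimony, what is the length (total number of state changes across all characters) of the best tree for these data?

4

Character polarity is set by the outgroup: the derived state is whichever differs from the outgroup's state, so for leaf margin serrate the derived state is '-', and for the remaining characters it is '+'.
Only K and N show the derived state '+' for four-chambered heart, supporting them as a clade.
stem photosynthetic (derived state '+') is unique to N (autapomorphy; uninformative for grouping).
keeled scales (derived state '+') is unique to K (autapomorphy; uninformative for grouping).
leaf margin serrate (derived state '-') is shared by all ingroup taxa — unites the whole ingroup.
Most parsimonious ingroup topology: ((K,N),G).
Changes per character on this tree: four-chambered heart: 1; stem photosynthetic: 1; keeled scales: 1; leaf margin serrate: 1.
Total = 4.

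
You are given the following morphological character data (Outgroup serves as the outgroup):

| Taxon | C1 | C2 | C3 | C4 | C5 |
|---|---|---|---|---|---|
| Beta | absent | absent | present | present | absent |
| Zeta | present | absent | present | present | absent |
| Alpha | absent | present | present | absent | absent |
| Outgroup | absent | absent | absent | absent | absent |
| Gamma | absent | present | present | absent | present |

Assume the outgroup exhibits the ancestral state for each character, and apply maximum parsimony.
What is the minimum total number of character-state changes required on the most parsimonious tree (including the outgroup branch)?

The outgroup has state 'absent' for every character, so 'present' is the derived state throughout.
C1: derived state 'present' in Zeta only — an autapomorphy, so it tells us nothing about relationships among taxa.
C2: derived state 'present' in Alpha and Gamma only — synapomorphy for {Alpha, Gamma}.
All ingroup taxa share the derived state 'present' for C3; it defines the ingroup but does not resolve relationships within it.
C4: derived state 'present' in Beta and Zeta only — synapomorphy for {Beta, Zeta}.
C5 (derived state 'present') is unique to Gamma (autapomorphy; uninformative for grouping).
Most parsimonious ingroup topology: ((Alpha,Gamma),(Beta,Zeta)).
Changes per character on this tree: C1: 1; C2: 1; C3: 1; C4: 1; C5: 1.
Total = 5.

5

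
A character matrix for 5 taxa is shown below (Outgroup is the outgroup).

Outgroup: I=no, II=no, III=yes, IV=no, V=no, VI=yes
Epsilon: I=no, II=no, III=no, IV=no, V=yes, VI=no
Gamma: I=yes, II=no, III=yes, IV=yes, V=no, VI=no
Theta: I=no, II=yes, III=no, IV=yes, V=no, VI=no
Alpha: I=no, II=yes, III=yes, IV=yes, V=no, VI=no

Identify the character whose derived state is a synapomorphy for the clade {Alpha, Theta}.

II

Character polarity is set by the outgroup: the derived state is whichever differs from the outgroup's state, so for III, VI the derived state is 'no', and for the remaining characters it is 'yes'.
I (derived state 'yes') is unique to Gamma (autapomorphy; uninformative for grouping).
II: derived state 'yes' in Alpha and Theta only — synapomorphy for {Alpha, Theta}.
III groups Epsilon and Theta, which is incompatible with the clades supported by the remaining characters; treating it as convergent (homoplasy) costs fewer steps than any alternative tree.
IV (derived state 'yes') is shared by Alpha, Gamma, and Theta — a synapomorphy uniting that clade.
V: derived state 'yes' in Epsilon only — an autapomorphy, so it tells us nothing about relationships among taxa.
VI (derived state 'no') is shared by all ingroup taxa — unites the whole ingroup.
Most parsimonious ingroup topology: (Epsilon,(Gamma,(Theta,Alpha))).
The clade {Alpha, Theta} is supported by II: its derived state 'yes' occurs in exactly those taxa and in no other taxon (including the outgroup).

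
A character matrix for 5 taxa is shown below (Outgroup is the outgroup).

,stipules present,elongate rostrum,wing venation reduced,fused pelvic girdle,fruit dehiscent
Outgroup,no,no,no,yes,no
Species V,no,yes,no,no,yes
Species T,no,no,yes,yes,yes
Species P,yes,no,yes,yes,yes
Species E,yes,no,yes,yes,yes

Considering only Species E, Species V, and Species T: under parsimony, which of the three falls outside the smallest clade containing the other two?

Species V

Character polarity is set by the outgroup: the derived state is whichever differs from the outgroup's state, so for fused pelvic girdle the derived state is 'no', and for the remaining characters it is 'yes'.
Only Species E and Species P show the derived state 'yes' for stipules present, supporting them as a clade.
elongate rostrum: derived state 'yes' in Species V only — an autapomorphy, so it tells us nothing about relationships among taxa.
wing venation reduced: derived state 'yes' in Species E, Species P, and Species T only — synapomorphy for {Species E, Species P, Species T}.
fused pelvic girdle: derived state 'no' in Species V only — an autapomorphy, so it tells us nothing about relationships among taxa.
All ingroup taxa share the derived state 'yes' for fruit dehiscent; it defines the ingroup but does not resolve relationships within it.
Most parsimonious ingroup topology: (Species V,(Species T,(Species P,Species E))).
Species E and Species T share a more recent common ancestor with each other than either does with Species V, so Species V is the least closely related of the three.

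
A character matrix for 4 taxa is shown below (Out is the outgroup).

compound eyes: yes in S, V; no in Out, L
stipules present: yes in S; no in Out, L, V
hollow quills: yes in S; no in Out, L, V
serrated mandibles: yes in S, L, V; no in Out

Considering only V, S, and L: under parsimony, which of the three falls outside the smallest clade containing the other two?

The outgroup has state 'no' for every character, so 'yes' is the derived state throughout.
Only S and V show the derived state 'yes' for compound eyes, supporting them as a clade.
stipules present: derived state 'yes' in S only — an autapomorphy, so it tells us nothing about relationships among taxa.
hollow quills: derived state 'yes' in S only — an autapomorphy, so it tells us nothing about relationships among taxa.
All ingroup taxa share the derived state 'yes' for serrated mandibles; it defines the ingroup but does not resolve relationships within it.
Most parsimonious ingroup topology: ((S,V),L).
V and S share a more recent common ancestor with each other than either does with L, so L is the least closely related of the three.

L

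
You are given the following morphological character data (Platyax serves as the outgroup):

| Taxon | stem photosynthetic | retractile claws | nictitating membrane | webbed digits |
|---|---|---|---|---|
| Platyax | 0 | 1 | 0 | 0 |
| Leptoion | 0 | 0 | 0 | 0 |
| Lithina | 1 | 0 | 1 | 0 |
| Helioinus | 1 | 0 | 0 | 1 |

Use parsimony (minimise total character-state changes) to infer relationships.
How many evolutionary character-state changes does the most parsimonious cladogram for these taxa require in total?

4

Character polarity is set by the outgroup: the derived state is whichever differs from the outgroup's state, so for retractile claws the derived state is '0', and for the remaining characters it is '1'.
stem photosynthetic (derived state '1') is shared by Helioinus and Lithina — a synapomorphy uniting that clade.
retractile claws (derived state '0') is shared by all ingroup taxa — unites the whole ingroup.
nictitating membrane: derived state '1' in Lithina only — an autapomorphy, so it tells us nothing about relationships among taxa.
webbed digits: derived state '1' in Helioinus only — an autapomorphy, so it tells us nothing about relationships among taxa.
Most parsimonious ingroup topology: ((Helioinus,Lithina),Leptoion).
Changes per character on this tree: stem photosynthetic: 1; retractile claws: 1; nictitating membrane: 1; webbed digits: 1.
Total = 4.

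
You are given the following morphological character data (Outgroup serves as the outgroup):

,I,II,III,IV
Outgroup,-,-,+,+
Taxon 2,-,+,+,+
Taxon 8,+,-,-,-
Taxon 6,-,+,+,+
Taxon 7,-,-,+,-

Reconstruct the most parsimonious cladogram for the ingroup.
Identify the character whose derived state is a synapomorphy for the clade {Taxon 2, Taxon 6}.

II

Character polarity is set by the outgroup: the derived state is whichever differs from the outgroup's state, so for III, IV the derived state is '-', and for the remaining characters it is '+'.
I (derived state '+') is unique to Taxon 8 (autapomorphy; uninformative for grouping).
II (derived state '+') is shared by Taxon 2 and Taxon 6 — a synapomorphy uniting that clade.
III: derived state '-' in Taxon 8 only — an autapomorphy, so it tells us nothing about relationships among taxa.
IV: derived state '-' in Taxon 7 and Taxon 8 only — synapomorphy for {Taxon 7, Taxon 8}.
Most parsimonious ingroup topology: ((Taxon 2,Taxon 6),(Taxon 8,Taxon 7)).
The clade {Taxon 2, Taxon 6} is supported by II: its derived state '+' occurs in exactly those taxa and in no other taxon (including the outgroup).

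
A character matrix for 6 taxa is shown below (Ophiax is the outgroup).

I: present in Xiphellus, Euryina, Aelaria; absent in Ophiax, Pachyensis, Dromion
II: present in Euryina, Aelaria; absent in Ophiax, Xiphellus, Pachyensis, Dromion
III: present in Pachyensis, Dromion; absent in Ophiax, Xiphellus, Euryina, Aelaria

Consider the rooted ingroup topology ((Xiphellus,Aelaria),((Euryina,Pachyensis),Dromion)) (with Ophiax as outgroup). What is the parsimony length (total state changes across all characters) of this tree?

6

Map each character onto ((Xiphellus,Aelaria),((Euryina,Pachyensis),Dromion)) (rooted by Ophiax) and count the minimum state changes it requires (Fitch parsimony):
I: 2; II: 2; III: 2.
Total tree length = 6.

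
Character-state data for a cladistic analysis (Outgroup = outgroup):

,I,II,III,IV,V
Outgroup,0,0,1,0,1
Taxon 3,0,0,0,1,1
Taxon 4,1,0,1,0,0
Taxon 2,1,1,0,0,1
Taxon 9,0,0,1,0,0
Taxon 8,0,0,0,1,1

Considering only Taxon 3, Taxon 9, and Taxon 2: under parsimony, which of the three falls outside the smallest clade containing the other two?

Taxon 9

Character polarity is set by the outgroup: the derived state is whichever differs from the outgroup's state, so for III, V the derived state is '0', and for the remaining characters it is '1'.
I (state '1') occurs in Taxon 2 and Taxon 4 but conflicts with the nesting implied by the other characters — most parsimoniously interpreted as homoplasy.
II: derived state '1' in Taxon 2 only — an autapomorphy, so it tells us nothing about relationships among taxa.
III: derived state '0' in Taxon 2, Taxon 3, and Taxon 8 only — synapomorphy for {Taxon 2, Taxon 3, Taxon 8}.
Only Taxon 3 and Taxon 8 show the derived state '1' for IV, supporting them as a clade.
Only Taxon 4 and Taxon 9 show the derived state '0' for V, supporting them as a clade.
Most parsimonious ingroup topology: (((Taxon 3,Taxon 8),Taxon 2),(Taxon 4,Taxon 9)).
Taxon 3 and Taxon 2 share a more recent common ancestor with each other than either does with Taxon 9, so Taxon 9 is the least closely related of the three.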